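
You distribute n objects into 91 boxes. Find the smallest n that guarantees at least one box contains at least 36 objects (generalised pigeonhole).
n = (36 − 1)·91 + 1 = 3186

By the generalised pigeonhole principle, to guarantee some box contains ≥ r objects we need more than (r − 1) · k objects total. Threshold: n = (r − 1) · k + 1. With r = 36 and k = 91: n = 35 · 91 + 1 = 3185 + 1 = 3186. For n = 3185 = 35 · 91, we can put exactly 35 objects in every box, avoiding 36 in any single one — so 3186 is tight.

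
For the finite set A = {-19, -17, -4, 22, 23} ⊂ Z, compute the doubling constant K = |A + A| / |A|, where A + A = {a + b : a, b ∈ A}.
K = |A + A| / |A| = 15/5 = 3

Enumerate A + A = {a + b : a, b ∈ A}. With |A| = 5, there are |A|^2 = 25 ordered sum pairs; collecting distinct values, A + A = {-38, -36, -34, -23, -21, -8, 3, 4, 5, 6, 18, 19, 44, 45, 46}, so |A + A| = 15. Thus K = 15/5 = 3. For comparison, the minimum possible |A + A| over all 5-element sets is 2·5 − 1 = 9 (so min K = 9/5), attained only by arithmetic progressions.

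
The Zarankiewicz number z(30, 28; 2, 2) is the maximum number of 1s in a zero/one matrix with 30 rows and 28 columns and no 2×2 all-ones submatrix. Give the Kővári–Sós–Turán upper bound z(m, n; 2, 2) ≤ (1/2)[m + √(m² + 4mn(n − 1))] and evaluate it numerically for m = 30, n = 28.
z(30, 28; 2, 2) ≤ (1/2)[30 + √(30² + 4·30·28·27)] = (1/2)[30 + √91620] = 166.344

Kővári–Sós–Turán: let r_1, ..., r_30 be the row sums and z = Σ r_i the total number of 1s. Each pair of columns can share at most one row with both entries 1 (else a 2×2 all-ones block appears), so Σ_i C(r_i, 2) ≤ C(28, 2) = 378. By convexity Σ_i C(r_i, 2) ≥ 30·C(z/30, 2) = z(z − 30)/(2·30), giving z² − 30z − 30·28·27 ≤ 0 and hence z ≤ (1/2)[30 + √(900 + 4·22680)] = (1/2)[30 + √91620] ≈ (1/2)(30 + 302.688) = 166.344.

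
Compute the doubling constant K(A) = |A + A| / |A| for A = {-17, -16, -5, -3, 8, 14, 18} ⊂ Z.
K = |A + A| / |A| = 27/7

Enumerate A + A = {a + b : a, b ∈ A}. With |A| = 7, there are |A|^2 = 49 ordered sum pairs; collecting distinct values, A + A = {-34, -33, -32, -22, -21, -20, -19, -10, -9, -8, -6, -3, -2, 1, 2, 3, 5, 9, 11, 13, 15, 16, 22, 26, 28, 32, 36}, so |A + A| = 27. Thus K = 27/7. For comparison, the minimum possible |A + A| over all 7-element sets is 2·7 − 1 = 13 (so min K = 13/7), attained only by arithmetic progressions.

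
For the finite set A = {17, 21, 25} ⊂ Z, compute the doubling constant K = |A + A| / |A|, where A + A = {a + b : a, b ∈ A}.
K = |A + A| / |A| = 5/3

Enumerate A + A = {a + b : a, b ∈ A}. With |A| = 3, there are |A|^2 = 9 ordered sum pairs; collecting distinct values, A + A = {34, 38, 42, 46, 50}, so |A + A| = 5. Thus K = 5/3. Here |A + A| = 2|A| − 1 = 5, the minimum possible — so K = 5/3 is minimal, which holds iff A is an arithmetic progression.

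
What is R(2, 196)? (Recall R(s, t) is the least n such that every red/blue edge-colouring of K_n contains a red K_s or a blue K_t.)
R(2, 196) = 196

R(2, k) = k for all k ≥ 2: in a 2-colouring of K_k, either some edge is red (a red K_2) or all edges are blue (a blue K_k). And K_{195} coloured all-blue has no blue K_196, so R(2, 196) > 195. Hence R(2, 196) = 196.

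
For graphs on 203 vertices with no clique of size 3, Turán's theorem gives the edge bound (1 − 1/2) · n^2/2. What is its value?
Turán density bound = (1/2) · 203^2/2 = 41209/4 ≈ 10302.25

Turán's theorem: ex(n, K_{r+1}) is achieved by the complete r-partite Turán graph T(n, r) with parts as balanced as possible, and is at most (1 − 1/r) · n^2/2. For r = 2, n = 203: the density bound is (1/2) · 41209/2 = 41209/4 ≈ 10302.25. The integer-valued extremum is e(T(203, 2)) = 10302, which is strictly less than the density bound 41209/4 since 2 ∤ 203 (the parts of T(203, 2) cannot all be equal).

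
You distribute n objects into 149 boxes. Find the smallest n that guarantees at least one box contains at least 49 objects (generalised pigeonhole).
n = (49 − 1)·149 + 1 = 7153

By the generalised pigeonhole principle, to guarantee some box contains ≥ r objects we need more than (r − 1) · k objects total. Threshold: n = (r − 1) · k + 1. With r = 49 and k = 149: n = 48 · 149 + 1 = 7152 + 1 = 7153. For n = 7152 = 48 · 149, we can put exactly 48 objects in every box, avoiding 49 in any single one — so 7153 is tight.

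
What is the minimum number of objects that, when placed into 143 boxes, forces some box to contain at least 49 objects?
n = (49 − 1)·143 + 1 = 6865

By the generalised pigeonhole principle, to guarantee some box contains ≥ r objects we need more than (r − 1) · k objects total. Threshold: n = (r − 1) · k + 1. With r = 49 and k = 143: n = 48 · 143 + 1 = 6864 + 1 = 6865. For n = 6864 = 48 · 143, we can put exactly 48 objects in every box, avoiding 49 in any single one — so 6865 is tight.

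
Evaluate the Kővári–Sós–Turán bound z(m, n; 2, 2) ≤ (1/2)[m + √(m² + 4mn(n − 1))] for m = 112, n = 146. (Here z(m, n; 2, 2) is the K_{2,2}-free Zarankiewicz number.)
z(112, 146; 2, 2) ≤ (1/2)[112 + √(112² + 4·112·146·145)] = (1/2)[112 + √9496704] = 1596.8361

Kővári–Sós–Turán: let r_1, ..., r_112 be the row sums and z = Σ r_i the total number of 1s. Each pair of columns can share at most one row with both entries 1 (else a 2×2 all-ones block appears), so Σ_i C(r_i, 2) ≤ C(146, 2) = 10585. By convexity Σ_i C(r_i, 2) ≥ 112·C(z/112, 2) = z(z − 112)/(2·112), giving z² − 112z − 112·146·145 ≤ 0 and hence z ≤ (1/2)[112 + √(12544 + 4·2371040)] = (1/2)[112 + √9496704] ≈ (1/2)(112 + 3081.6723) = 1596.8361.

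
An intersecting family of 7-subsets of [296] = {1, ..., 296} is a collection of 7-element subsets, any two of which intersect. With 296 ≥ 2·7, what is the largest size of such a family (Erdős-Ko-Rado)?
max |F| = C(295, 6) = 869717699935

Erdős-Ko-Rado (1961): when n ≥ 2k, max |F| = C(n−1, k−1). The bound is attained by the star {A : i ∈ A} for any fixed i ∈ [n]. Here C(296−1, 7−1) = C(295, 6) = 869717699935.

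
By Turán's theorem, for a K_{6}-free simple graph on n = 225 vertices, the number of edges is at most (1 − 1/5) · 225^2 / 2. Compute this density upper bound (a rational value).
Turán density bound = (4/5) · 225^2/2 = 20250

Turán's theorem: ex(n, K_{r+1}) is achieved by the complete r-partite Turán graph T(n, r) with parts as balanced as possible, and is at most (1 − 1/r) · n^2/2. For r = 5, n = 225: the density bound is (4/5) · 50625/2 = 20250. Since 5 ∣ 225, the Turán graph T(225, 5) has parts of equal size 45, and its edge count e(T(225, 5)) = 20250 attains the density bound exactly.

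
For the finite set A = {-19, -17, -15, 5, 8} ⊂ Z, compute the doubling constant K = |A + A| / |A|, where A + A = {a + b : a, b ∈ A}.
K = |A + A| / |A| = 14/5

Enumerate A + A = {a + b : a, b ∈ A}. With |A| = 5, there are |A|^2 = 25 ordered sum pairs; collecting distinct values, A + A = {-38, -36, -34, -32, -30, -14, -12, -11, -10, -9, -7, 10, 13, 16}, so |A + A| = 14. Thus K = 14/5. For comparison, the minimum possible |A + A| over all 5-element sets is 2·5 − 1 = 9 (so min K = 9/5), attained only by arithmetic progressions.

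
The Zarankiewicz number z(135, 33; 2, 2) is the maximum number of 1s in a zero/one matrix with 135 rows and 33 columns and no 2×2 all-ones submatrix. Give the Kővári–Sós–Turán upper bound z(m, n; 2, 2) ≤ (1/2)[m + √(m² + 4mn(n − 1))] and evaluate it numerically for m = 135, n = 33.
z(135, 33; 2, 2) ≤ (1/2)[135 + √(135² + 4·135·33·32)] = (1/2)[135 + √588465] = 451.0574

Kővári–Sós–Turán: let r_1, ..., r_135 be the row sums and z = Σ r_i the total number of 1s. Each pair of columns can share at most one row with both entries 1 (else a 2×2 all-ones block appears), so Σ_i C(r_i, 2) ≤ C(33, 2) = 528. By convexity Σ_i C(r_i, 2) ≥ 135·C(z/135, 2) = z(z − 135)/(2·135), giving z² − 135z − 135·33·32 ≤ 0 and hence z ≤ (1/2)[135 + √(18225 + 4·142560)] = (1/2)[135 + √588465] ≈ (1/2)(135 + 767.1147) = 451.0574.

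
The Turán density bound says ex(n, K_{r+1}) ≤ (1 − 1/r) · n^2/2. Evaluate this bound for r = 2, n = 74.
Turán density bound = (1/2) · 74^2/2 = 1369

Turán's theorem: ex(n, K_{r+1}) is achieved by the complete r-partite Turán graph T(n, r) with parts as balanced as possible, and is at most (1 − 1/r) · n^2/2. For r = 2, n = 74: the density bound is (1/2) · 5476/2 = 1369. Since 2 ∣ 74, the Turán graph T(74, 2) has parts of equal size 37, and its edge count e(T(74, 2)) = 1369 attains the density bound exactly.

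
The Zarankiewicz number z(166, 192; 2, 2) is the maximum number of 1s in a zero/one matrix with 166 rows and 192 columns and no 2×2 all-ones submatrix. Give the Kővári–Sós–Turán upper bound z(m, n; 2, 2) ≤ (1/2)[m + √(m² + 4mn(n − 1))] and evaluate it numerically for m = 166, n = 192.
z(166, 192; 2, 2) ≤ (1/2)[166 + √(166² + 4·166·192·191)] = (1/2)[166 + √24377764] = 2551.6922

Kővári–Sós–Turán: let r_1, ..., r_166 be the row sums and z = Σ r_i the total number of 1s. Each pair of columns can share at most one row with both entries 1 (else a 2×2 all-ones block appears), so Σ_i C(r_i, 2) ≤ C(192, 2) = 18336. By convexity Σ_i C(r_i, 2) ≥ 166·C(z/166, 2) = z(z − 166)/(2·166), giving z² − 166z − 166·192·191 ≤ 0 and hence z ≤ (1/2)[166 + √(27556 + 4·6087552)] = (1/2)[166 + √24377764] ≈ (1/2)(166 + 4937.3843) = 2551.6922.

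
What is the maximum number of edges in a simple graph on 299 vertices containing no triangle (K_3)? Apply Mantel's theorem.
ex(299, K_3) = ⌊299^2/4⌋ = 22350

Mantel (1907): a triangle-free graph on n vertices has at most ⌊n^2/4⌋ edges, with equality for the complete bipartite graph K_{⌊n/2⌋, ⌈n/2⌉}. For n = 299: ⌊299^2/4⌋ = ⌊89401/4⌋ = 22350. The extremal graph is K_{149, 150}, which has 149·150 = 22350 edges.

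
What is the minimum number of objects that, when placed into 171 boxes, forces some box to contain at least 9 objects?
n = (9 − 1)·171 + 1 = 1369

By the generalised pigeonhole principle, to guarantee some box contains ≥ r objects we need more than (r − 1) · k objects total. Threshold: n = (r − 1) · k + 1. With r = 9 and k = 171: n = 8 · 171 + 1 = 1368 + 1 = 1369. For n = 1368 = 8 · 171, we can put exactly 8 objects in every box, avoiding 9 in any single one — so 1369 is tight.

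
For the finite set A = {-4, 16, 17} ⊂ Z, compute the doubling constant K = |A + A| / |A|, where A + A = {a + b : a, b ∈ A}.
K = |A + A| / |A| = 6/3 = 2

Enumerate A + A = {a + b : a, b ∈ A}. With |A| = 3, there are |A|^2 = 9 ordered sum pairs; collecting distinct values, A + A = {-8, 12, 13, 32, 33, 34}, so |A + A| = 6. Thus K = 6/3 = 2. For comparison, the minimum possible |A + A| over all 3-element sets is 2·3 − 1 = 5 (so min K = 5/3), attained only by arithmetic progressions.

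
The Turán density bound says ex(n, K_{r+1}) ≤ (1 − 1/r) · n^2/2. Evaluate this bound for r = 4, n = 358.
Turán density bound = (3/4) · 358^2/2 = 96123/2 ≈ 48061.5

Turán's theorem: ex(n, K_{r+1}) is achieved by the complete r-partite Turán graph T(n, r) with parts as balanced as possible, and is at most (1 − 1/r) · n^2/2. For r = 4, n = 358: the density bound is (3/4) · 128164/2 = 96123/2 ≈ 48061.5. The integer-valued extremum is e(T(358, 4)) = 48061, which is strictly less than the density bound 96123/2 since 4 ∤ 358 (the parts of T(358, 4) cannot all be equal).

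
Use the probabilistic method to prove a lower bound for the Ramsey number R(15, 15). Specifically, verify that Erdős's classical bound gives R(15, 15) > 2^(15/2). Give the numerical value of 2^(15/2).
2^(15/2) = 181.0193; so R(15, 15) > 181.0193

Colour each edge of K_n uniformly at random with red/blue. The expected number of monochromatic K_15 is C(n, 15) · 2 · 2^(−C(15,2)). If C(n, 15) · 2^(1 − C(15,2)) < 1, then with positive probability no monochromatic K_15 exists, so R(15, 15) > n. The standard estimate C(n, 15) ≤ n^15/15! shows this inequality holds whenever n ≤ 2^(15/2) (since 15! · 2^(C(15,2) − 1) > 2^(15^2/2) ≥ n^15). Hence R(15, 15) > 2^(15/2) = 181.0193.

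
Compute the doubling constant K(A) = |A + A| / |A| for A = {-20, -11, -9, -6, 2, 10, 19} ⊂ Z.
K = |A + A| / |A| = 25/7

Enumerate A + A = {a + b : a, b ∈ A}. With |A| = 7, there are |A|^2 = 49 ordered sum pairs; collecting distinct values, A + A = {-40, -31, -29, -26, -22, -20, -18, -17, -15, -12, -10, -9, -7, -4, -1, 1, 4, 8, 10, 12, 13, 20, 21, 29, 38}, so |A + A| = 25. Thus K = 25/7. For comparison, the minimum possible |A + A| over all 7-element sets is 2·7 − 1 = 13 (so min K = 13/7), attained only by arithmetic progressions.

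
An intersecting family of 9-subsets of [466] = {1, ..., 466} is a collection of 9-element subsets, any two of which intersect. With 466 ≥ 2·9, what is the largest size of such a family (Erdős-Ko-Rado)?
max |F| = C(465, 8) = 51028205658773310

Erdős-Ko-Rado (1961): when n ≥ 2k, max |F| = C(n−1, k−1). The bound is attained by the star {A : i ∈ A} for any fixed i ∈ [n]. Here C(466−1, 9−1) = C(465, 8) = 51028205658773310.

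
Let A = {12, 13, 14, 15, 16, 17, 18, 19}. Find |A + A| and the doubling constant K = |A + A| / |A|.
K = |A + A| / |A| = 15/8

Enumerate A + A = {a + b : a, b ∈ A}. With |A| = 8, there are |A|^2 = 64 ordered sum pairs; collecting distinct values, A + A = {24, 25, 26, 27, 28, 29, 30, 31, 32, 33, 34, 35, 36, 37, 38}, so |A + A| = 15. Thus K = 15/8. Here |A + A| = 2|A| − 1 = 15, the minimum possible — so K = 15/8 is minimal, which holds iff A is an arithmetic progression.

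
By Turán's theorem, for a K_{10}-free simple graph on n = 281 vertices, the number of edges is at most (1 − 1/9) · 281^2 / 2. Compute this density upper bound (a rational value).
Turán density bound = (8/9) · 281^2/2 = 315844/9 ≈ 35093.7778

Turán's theorem: ex(n, K_{r+1}) is achieved by the complete r-partite Turán graph T(n, r) with parts as balanced as possible, and is at most (1 − 1/r) · n^2/2. For r = 9, n = 281: the density bound is (8/9) · 78961/2 = 315844/9 ≈ 35093.7778. The integer-valued extremum is e(T(281, 9)) = 35093, which is strictly less than the density bound 315844/9 since 9 ∤ 281 (the parts of T(281, 9) cannot all be equal).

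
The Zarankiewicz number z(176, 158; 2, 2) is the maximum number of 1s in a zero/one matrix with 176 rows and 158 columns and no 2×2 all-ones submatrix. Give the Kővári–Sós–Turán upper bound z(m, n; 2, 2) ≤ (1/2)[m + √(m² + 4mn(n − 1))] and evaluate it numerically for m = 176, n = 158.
z(176, 158; 2, 2) ≤ (1/2)[176 + √(176² + 4·176·158·157)] = (1/2)[176 + √17494400] = 2179.3154

Kővári–Sós–Turán: let r_1, ..., r_176 be the row sums and z = Σ r_i the total number of 1s. Each pair of columns can share at most one row with both entries 1 (else a 2×2 all-ones block appears), so Σ_i C(r_i, 2) ≤ C(158, 2) = 12403. By convexity Σ_i C(r_i, 2) ≥ 176·C(z/176, 2) = z(z − 176)/(2·176), giving z² − 176z − 176·158·157 ≤ 0 and hence z ≤ (1/2)[176 + √(30976 + 4·4365856)] = (1/2)[176 + √17494400] ≈ (1/2)(176 + 4182.6308) = 2179.3154.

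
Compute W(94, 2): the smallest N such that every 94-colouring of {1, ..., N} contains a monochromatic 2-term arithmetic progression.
W(94, 2) = 94 + 1 = 95

A 2-term AP is any pair of integers, so a monochromatic 2-AP exists iff some colour is used at least twice. With 94 colours, the colouring i ↦ i on {1, ..., 94} uses each colour once, avoiding any monochromatic pair, so W(94, 2) > 94. For {1, ..., 95}, pigeonhole forces two integers of the same colour, which form a monochromatic 2-AP. Hence W(94, 2) = 95.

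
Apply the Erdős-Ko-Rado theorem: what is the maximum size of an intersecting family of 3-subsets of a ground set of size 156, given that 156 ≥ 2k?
max |F| = C(155, 2) = 11935

The Erdős-Ko-Rado theorem states: for n ≥ 2k, an intersecting family of k-subsets of an n-element set has size at most C(n − 1, k − 1), with equality for 'star' families {A ⊆ [n] : |A| = k, i ∈ A} (fix an element i). For n = 156, k = 3: C(155, 2) = 11935.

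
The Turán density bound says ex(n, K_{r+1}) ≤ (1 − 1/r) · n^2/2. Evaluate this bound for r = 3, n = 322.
Turán density bound = (2/3) · 322^2/2 = 103684/3 ≈ 34561.3333

Turán's theorem: ex(n, K_{r+1}) is achieved by the complete r-partite Turán graph T(n, r) with parts as balanced as possible, and is at most (1 − 1/r) · n^2/2. For r = 3, n = 322: the density bound is (2/3) · 103684/2 = 103684/3 ≈ 34561.3333. The integer-valued extremum is e(T(322, 3)) = 34561, which is strictly less than the density bound 103684/3 since 3 ∤ 322 (the parts of T(322, 3) cannot all be equal).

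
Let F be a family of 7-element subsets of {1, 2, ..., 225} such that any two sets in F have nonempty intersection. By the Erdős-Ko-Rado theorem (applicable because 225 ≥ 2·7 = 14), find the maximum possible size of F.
max |F| = C(224, 6) = 163995687856

The Erdős-Ko-Rado theorem states: for n ≥ 2k, an intersecting family of k-subsets of an n-element set has size at most C(n − 1, k − 1), with equality for 'star' families {A ⊆ [n] : |A| = k, i ∈ A} (fix an element i). For n = 225, k = 7: C(224, 6) = 163995687856.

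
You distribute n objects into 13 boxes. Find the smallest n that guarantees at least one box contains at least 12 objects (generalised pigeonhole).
n = (12 − 1)·13 + 1 = 144

By the generalised pigeonhole principle, to guarantee some box contains ≥ r objects we need more than (r − 1) · k objects total. Threshold: n = (r − 1) · k + 1. With r = 12 and k = 13: n = 11 · 13 + 1 = 143 + 1 = 144. For n = 143 = 11 · 13, we can put exactly 11 objects in every box, avoiding 12 in any single one — so 144 is tight.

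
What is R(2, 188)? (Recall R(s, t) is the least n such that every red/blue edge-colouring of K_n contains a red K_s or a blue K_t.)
R(2, 188) = 188

R(2, k) = k for all k ≥ 2: in a 2-colouring of K_k, either some edge is red (a red K_2) or all edges are blue (a blue K_k). And K_{187} coloured all-blue has no blue K_188, so R(2, 188) > 187. Hence R(2, 188) = 188.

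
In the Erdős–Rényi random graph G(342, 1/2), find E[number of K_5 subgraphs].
E[# K_5] = C(342, 5) · (1/2)^C(5, 2) = 37861215678 / 2^10 = 18930607839/512 ≈ 36973843.435547

For each 5-subset S of vertices (there are C(342, 5) = 37861215678 such S), let X_S = 1 if S induces a K_5 (all C(5, 2) = 10 edges present). Then P(X_S = 1) = (1/2)^10 = 1/1024. By linearity of expectation, E[# K_5] = C(342, 5) · (1/2)^10 = 37861215678 / 1024 = 18930607839/512 ≈ 36973843.435547.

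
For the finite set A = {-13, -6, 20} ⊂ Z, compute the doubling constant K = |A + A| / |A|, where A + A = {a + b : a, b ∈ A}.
K = |A + A| / |A| = 6/3 = 2

Enumerate A + A = {a + b : a, b ∈ A}. With |A| = 3, there are |A|^2 = 9 ordered sum pairs; collecting distinct values, A + A = {-26, -19, -12, 7, 14, 40}, so |A + A| = 6. Thus K = 6/3 = 2. For comparison, the minimum possible |A + A| over all 3-element sets is 2·3 − 1 = 5 (so min K = 5/3), attained only by arithmetic progressions.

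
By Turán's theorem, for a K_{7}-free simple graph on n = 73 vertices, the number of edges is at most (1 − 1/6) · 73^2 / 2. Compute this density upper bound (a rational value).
Turán density bound = (5/6) · 73^2/2 = 26645/12 ≈ 2220.4167

Turán's theorem: ex(n, K_{r+1}) is achieved by the complete r-partite Turán graph T(n, r) with parts as balanced as possible, and is at most (1 − 1/r) · n^2/2. For r = 6, n = 73: the density bound is (5/6) · 5329/2 = 26645/12 ≈ 2220.4167. The integer-valued extremum is e(T(73, 6)) = 2220, which is strictly less than the density bound 26645/12 since 6 ∤ 73 (the parts of T(73, 6) cannot all be equal).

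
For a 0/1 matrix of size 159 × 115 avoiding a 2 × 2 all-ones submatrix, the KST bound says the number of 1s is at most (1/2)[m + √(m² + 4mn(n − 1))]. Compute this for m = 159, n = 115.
z(159, 115; 2, 2) ≤ (1/2)[159 + √(159² + 4·159·115·114)] = (1/2)[159 + √8363241] = 1525.4634

Kővári–Sós–Turán: let r_1, ..., r_159 be the row sums and z = Σ r_i the total number of 1s. Each pair of columns can share at most one row with both entries 1 (else a 2×2 all-ones block appears), so Σ_i C(r_i, 2) ≤ C(115, 2) = 6555. By convexity Σ_i C(r_i, 2) ≥ 159·C(z/159, 2) = z(z − 159)/(2·159), giving z² − 159z − 159·115·114 ≤ 0 and hence z ≤ (1/2)[159 + √(25281 + 4·2084490)] = (1/2)[159 + √8363241] ≈ (1/2)(159 + 2891.9269) = 1525.4634.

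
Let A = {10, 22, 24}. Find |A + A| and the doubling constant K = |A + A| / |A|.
K = |A + A| / |A| = 6/3 = 2

Enumerate A + A = {a + b : a, b ∈ A}. With |A| = 3, there are |A|^2 = 9 ordered sum pairs; collecting distinct values, A + A = {20, 32, 34, 44, 46, 48}, so |A + A| = 6. Thus K = 6/3 = 2. For comparison, the minimum possible |A + A| over all 3-element sets is 2·3 − 1 = 5 (so min K = 5/3), attained only by arithmetic progressions.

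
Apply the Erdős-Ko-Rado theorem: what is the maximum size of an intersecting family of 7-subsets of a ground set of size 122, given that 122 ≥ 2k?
max |F| = C(121, 6) = 3843323484

The Erdős-Ko-Rado theorem states: for n ≥ 2k, an intersecting family of k-subsets of an n-element set has size at most C(n − 1, k − 1), with equality for 'star' families {A ⊆ [n] : |A| = k, i ∈ A} (fix an element i). For n = 122, k = 7: C(121, 6) = 3843323484.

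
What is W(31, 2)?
W(31, 2) = 31 + 1 = 32

A 2-term AP is any pair of integers, so a monochromatic 2-AP exists iff some colour is used at least twice. With 31 colours, the colouring i ↦ i on {1, ..., 31} uses each colour once, avoiding any monochromatic pair, so W(31, 2) > 31. For {1, ..., 32}, pigeonhole forces two integers of the same colour, which form a monochromatic 2-AP. Hence W(31, 2) = 32.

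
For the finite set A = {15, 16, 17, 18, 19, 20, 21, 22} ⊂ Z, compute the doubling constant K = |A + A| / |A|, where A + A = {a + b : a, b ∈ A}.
K = |A + A| / |A| = 15/8

Enumerate A + A = {a + b : a, b ∈ A}. With |A| = 8, there are |A|^2 = 64 ordered sum pairs; collecting distinct values, A + A = {30, 31, 32, 33, 34, 35, 36, 37, 38, 39, 40, 41, 42, 43, 44}, so |A + A| = 15. Thus K = 15/8. Here |A + A| = 2|A| − 1 = 15, the minimum possible — so K = 15/8 is minimal, which holds iff A is an arithmetic progression.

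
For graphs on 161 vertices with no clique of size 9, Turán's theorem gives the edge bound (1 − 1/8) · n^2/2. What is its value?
Turán density bound = (7/8) · 161^2/2 = 181447/16 ≈ 11340.4375

Turán's theorem: ex(n, K_{r+1}) is achieved by the complete r-partite Turán graph T(n, r) with parts as balanced as possible, and is at most (1 − 1/r) · n^2/2. For r = 8, n = 161: the density bound is (7/8) · 25921/2 = 181447/16 ≈ 11340.4375. The integer-valued extremum is e(T(161, 8)) = 11340, which is strictly less than the density bound 181447/16 since 8 ∤ 161 (the parts of T(161, 8) cannot all be equal).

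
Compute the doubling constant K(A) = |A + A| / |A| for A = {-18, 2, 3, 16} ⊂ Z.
K = |A + A| / |A| = 10/4 = 5/2

Enumerate A + A = {a + b : a, b ∈ A}. With |A| = 4, there are |A|^2 = 16 ordered sum pairs; collecting distinct values, A + A = {-36, -16, -15, -2, 4, 5, 6, 18, 19, 32}, so |A + A| = 10. Thus K = 10/4 = 5/2. For comparison, the minimum possible |A + A| over all 4-element sets is 2·4 − 1 = 7 (so min K = 7/4), attained only by arithmetic progressions.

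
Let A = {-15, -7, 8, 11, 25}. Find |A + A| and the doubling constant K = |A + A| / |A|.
K = |A + A| / |A| = 15/5 = 3

Enumerate A + A = {a + b : a, b ∈ A}. With |A| = 5, there are |A|^2 = 25 ordered sum pairs; collecting distinct values, A + A = {-30, -22, -14, -7, -4, 1, 4, 10, 16, 18, 19, 22, 33, 36, 50}, so |A + A| = 15. Thus K = 15/5 = 3. For comparison, the minimum possible |A + A| over all 5-element sets is 2·5 − 1 = 9 (so min K = 9/5), attained only by arithmetic progressions.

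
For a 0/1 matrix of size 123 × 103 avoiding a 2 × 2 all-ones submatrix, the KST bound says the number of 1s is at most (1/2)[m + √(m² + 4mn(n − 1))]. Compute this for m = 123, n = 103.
z(123, 103; 2, 2) ≤ (1/2)[123 + √(123² + 4·123·103·102)] = (1/2)[123 + √5184081] = 1199.9289

Kővári–Sós–Turán: let r_1, ..., r_123 be the row sums and z = Σ r_i the total number of 1s. Each pair of columns can share at most one row with both entries 1 (else a 2×2 all-ones block appears), so Σ_i C(r_i, 2) ≤ C(103, 2) = 5253. By convexity Σ_i C(r_i, 2) ≥ 123·C(z/123, 2) = z(z − 123)/(2·123), giving z² − 123z − 123·103·102 ≤ 0 and hence z ≤ (1/2)[123 + √(15129 + 4·1292238)] = (1/2)[123 + √5184081] ≈ (1/2)(123 + 2276.8577) = 1199.9289.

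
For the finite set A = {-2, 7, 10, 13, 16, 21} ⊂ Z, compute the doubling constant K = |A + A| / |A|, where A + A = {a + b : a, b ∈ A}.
K = |A + A| / |A| = 17/6

Enumerate A + A = {a + b : a, b ∈ A}. With |A| = 6, there are |A|^2 = 36 ordered sum pairs; collecting distinct values, A + A = {-4, 5, 8, 11, 14, 17, 19, 20, 23, 26, 28, 29, 31, 32, 34, 37, 42}, so |A + A| = 17. Thus K = 17/6. For comparison, the minimum possible |A + A| over all 6-element sets is 2·6 − 1 = 11 (so min K = 11/6), attained only by arithmetic progressions.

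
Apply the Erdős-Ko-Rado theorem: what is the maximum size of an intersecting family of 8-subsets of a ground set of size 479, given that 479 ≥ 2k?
max |F| = C(478, 7) = 1082424920996760

The Erdős-Ko-Rado theorem states: for n ≥ 2k, an intersecting family of k-subsets of an n-element set has size at most C(n − 1, k − 1), with equality for 'star' families {A ⊆ [n] : |A| = k, i ∈ A} (fix an element i). For n = 479, k = 8: C(478, 7) = 1082424920996760.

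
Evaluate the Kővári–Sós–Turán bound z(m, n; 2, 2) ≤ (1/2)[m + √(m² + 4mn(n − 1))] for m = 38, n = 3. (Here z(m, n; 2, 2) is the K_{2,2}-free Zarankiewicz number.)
z(38, 3; 2, 2) ≤ (1/2)[38 + √(38² + 4·38·3·2)] = (1/2)[38 + √2356] = 43.2693

Kővári–Sós–Turán: let r_1, ..., r_38 be the row sums and z = Σ r_i the total number of 1s. Each pair of columns can share at most one row with both entries 1 (else a 2×2 all-ones block appears), so Σ_i C(r_i, 2) ≤ C(3, 2) = 3. By convexity Σ_i C(r_i, 2) ≥ 38·C(z/38, 2) = z(z − 38)/(2·38), giving z² − 38z − 38·3·2 ≤ 0 and hence z ≤ (1/2)[38 + √(1444 + 4·228)] = (1/2)[38 + √2356] ≈ (1/2)(38 + 48.5386) = 43.2693.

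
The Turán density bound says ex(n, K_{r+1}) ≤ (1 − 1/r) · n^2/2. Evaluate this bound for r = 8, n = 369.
Turán density bound = (7/8) · 369^2/2 = 953127/16 ≈ 59570.4375

Turán's theorem: ex(n, K_{r+1}) is achieved by the complete r-partite Turán graph T(n, r) with parts as balanced as possible, and is at most (1 − 1/r) · n^2/2. For r = 8, n = 369: the density bound is (7/8) · 136161/2 = 953127/16 ≈ 59570.4375. The integer-valued extremum is e(T(369, 8)) = 59570, which is strictly less than the density bound 953127/16 since 8 ∤ 369 (the parts of T(369, 8) cannot all be equal).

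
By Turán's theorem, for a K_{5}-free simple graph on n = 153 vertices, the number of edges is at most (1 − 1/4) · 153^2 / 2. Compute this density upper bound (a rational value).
Turán density bound = (3/4) · 153^2/2 = 70227/8 ≈ 8778.375

Turán's theorem: ex(n, K_{r+1}) is achieved by the complete r-partite Turán graph T(n, r) with parts as balanced as possible, and is at most (1 − 1/r) · n^2/2. For r = 4, n = 153: the density bound is (3/4) · 23409/2 = 70227/8 ≈ 8778.375. The integer-valued extremum is e(T(153, 4)) = 8778, which is strictly less than the density bound 70227/8 since 4 ∤ 153 (the parts of T(153, 4) cannot all be equal).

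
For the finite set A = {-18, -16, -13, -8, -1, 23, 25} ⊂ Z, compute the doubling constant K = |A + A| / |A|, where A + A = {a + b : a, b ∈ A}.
K = |A + A| / |A| = 26/7

Enumerate A + A = {a + b : a, b ∈ A}. With |A| = 7, there are |A|^2 = 49 ordered sum pairs; collecting distinct values, A + A = {-36, -34, -32, -31, -29, -26, -24, -21, -19, -17, -16, -14, -9, -2, 5, 7, 9, 10, 12, 15, 17, 22, 24, 46, 48, 50}, so |A + A| = 26. Thus K = 26/7. For comparison, the minimum possible |A + A| over all 7-element sets is 2·7 − 1 = 13 (so min K = 13/7), attained only by arithmetic progressions.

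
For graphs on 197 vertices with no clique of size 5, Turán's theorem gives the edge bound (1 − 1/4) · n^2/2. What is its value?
Turán density bound = (3/4) · 197^2/2 = 116427/8 ≈ 14553.375

Turán's theorem: ex(n, K_{r+1}) is achieved by the complete r-partite Turán graph T(n, r) with parts as balanced as possible, and is at most (1 − 1/r) · n^2/2. For r = 4, n = 197: the density bound is (3/4) · 38809/2 = 116427/8 ≈ 14553.375. The integer-valued extremum is e(T(197, 4)) = 14553, which is strictly less than the density bound 116427/8 since 4 ∤ 197 (the parts of T(197, 4) cannot all be equal).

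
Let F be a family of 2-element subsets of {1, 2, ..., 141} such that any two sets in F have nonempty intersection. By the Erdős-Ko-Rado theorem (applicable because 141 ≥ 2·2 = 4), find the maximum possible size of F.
max |F| = C(140, 1) = 140

Erdős-Ko-Rado (1961): when n ≥ 2k, max |F| = C(n−1, k−1). The bound is attained by the star {A : i ∈ A} for any fixed i ∈ [n]. Here C(141−1, 2−1) = C(140, 1) = 140.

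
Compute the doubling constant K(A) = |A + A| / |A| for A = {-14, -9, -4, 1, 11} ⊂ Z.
K = |A + A| / |A| = 10/5 = 2

Enumerate A + A = {a + b : a, b ∈ A}. With |A| = 5, there are |A|^2 = 25 ordered sum pairs; collecting distinct values, A + A = {-28, -23, -18, -13, -8, -3, 2, 7, 12, 22}, so |A + A| = 10. Thus K = 10/5 = 2. For comparison, the minimum possible |A + A| over all 5-element sets is 2·5 − 1 = 9 (so min K = 9/5), attained only by arithmetic progressions.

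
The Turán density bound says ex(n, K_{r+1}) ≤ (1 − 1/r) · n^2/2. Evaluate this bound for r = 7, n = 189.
Turán density bound = (6/7) · 189^2/2 = 15309

Turán's theorem: ex(n, K_{r+1}) is achieved by the complete r-partite Turán graph T(n, r) with parts as balanced as possible, and is at most (1 − 1/r) · n^2/2. For r = 7, n = 189: the density bound is (6/7) · 35721/2 = 15309. Since 7 ∣ 189, the Turán graph T(189, 7) has parts of equal size 27, and its edge count e(T(189, 7)) = 15309 attains the density bound exactly.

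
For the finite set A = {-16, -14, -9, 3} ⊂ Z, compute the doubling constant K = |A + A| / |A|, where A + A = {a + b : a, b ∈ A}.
K = |A + A| / |A| = 10/4 = 5/2

Enumerate A + A = {a + b : a, b ∈ A}. With |A| = 4, there are |A|^2 = 16 ordered sum pairs; collecting distinct values, A + A = {-32, -30, -28, -25, -23, -18, -13, -11, -6, 6}, so |A + A| = 10. Thus K = 10/4 = 5/2. For comparison, the minimum possible |A + A| over all 4-element sets is 2·4 − 1 = 7 (so min K = 7/4), attained only by arithmetic progressions.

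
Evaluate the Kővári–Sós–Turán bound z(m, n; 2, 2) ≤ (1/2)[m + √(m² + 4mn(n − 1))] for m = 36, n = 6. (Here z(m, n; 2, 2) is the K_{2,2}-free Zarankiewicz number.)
z(36, 6; 2, 2) ≤ (1/2)[36 + √(36² + 4·36·6·5)] = (1/2)[36 + √5616] = 55.47

Kővári–Sós–Turán: let r_1, ..., r_36 be the row sums and z = Σ r_i the total number of 1s. Each pair of columns can share at most one row with both entries 1 (else a 2×2 all-ones block appears), so Σ_i C(r_i, 2) ≤ C(6, 2) = 15. By convexity Σ_i C(r_i, 2) ≥ 36·C(z/36, 2) = z(z − 36)/(2·36), giving z² − 36z − 36·6·5 ≤ 0 and hence z ≤ (1/2)[36 + √(1296 + 4·1080)] = (1/2)[36 + √5616] ≈ (1/2)(36 + 74.94) = 55.47.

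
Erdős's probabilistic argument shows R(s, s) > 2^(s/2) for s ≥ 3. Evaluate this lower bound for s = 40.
2^(40/2) = 1048576; so R(40, 40) > 1048576

Colour each edge of K_n uniformly at random with red/blue. The expected number of monochromatic K_40 is C(n, 40) · 2 · 2^(−C(40,2)). If C(n, 40) · 2^(1 − C(40,2)) < 1, then with positive probability no monochromatic K_40 exists, so R(40, 40) > n. The standard estimate C(n, 40) ≤ n^40/40! shows this inequality holds whenever n ≤ 2^(40/2) (since 40! · 2^(C(40,2) − 1) > 2^(40^2/2) ≥ n^40). Hence R(40, 40) > 2^(40/2) = 1048576.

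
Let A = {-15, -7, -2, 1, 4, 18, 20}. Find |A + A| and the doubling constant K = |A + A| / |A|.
K = |A + A| / |A| = 25/7

Enumerate A + A = {a + b : a, b ∈ A}. With |A| = 7, there are |A|^2 = 49 ordered sum pairs; collecting distinct values, A + A = {-30, -22, -17, -14, -11, -9, -6, -4, -3, -1, 2, 3, 5, 8, 11, 13, 16, 18, 19, 21, 22, 24, 36, 38, 40}, so |A + A| = 25. Thus K = 25/7. For comparison, the minimum possible |A + A| over all 7-element sets is 2·7 − 1 = 13 (so min K = 13/7), attained only by arithmetic progressions.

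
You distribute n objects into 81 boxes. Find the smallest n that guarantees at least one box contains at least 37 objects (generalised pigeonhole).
n = (37 − 1)·81 + 1 = 2917

By the generalised pigeonhole principle, to guarantee some box contains ≥ r objects we need more than (r − 1) · k objects total. Threshold: n = (r − 1) · k + 1. With r = 37 and k = 81: n = 36 · 81 + 1 = 2916 + 1 = 2917. For n = 2916 = 36 · 81, we can put exactly 36 objects in every box, avoiding 37 in any single one — so 2917 is tight.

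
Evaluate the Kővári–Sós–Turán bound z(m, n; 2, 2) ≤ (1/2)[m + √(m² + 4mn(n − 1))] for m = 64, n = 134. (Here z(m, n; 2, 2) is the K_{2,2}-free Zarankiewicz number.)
z(64, 134; 2, 2) ≤ (1/2)[64 + √(64² + 4·64·134·133)] = (1/2)[64 + √4566528] = 1100.4718

Kővári–Sós–Turán: let r_1, ..., r_64 be the row sums and z = Σ r_i the total number of 1s. Each pair of columns can share at most one row with both entries 1 (else a 2×2 all-ones block appears), so Σ_i C(r_i, 2) ≤ C(134, 2) = 8911. By convexity Σ_i C(r_i, 2) ≥ 64·C(z/64, 2) = z(z − 64)/(2·64), giving z² − 64z − 64·134·133 ≤ 0 and hence z ≤ (1/2)[64 + √(4096 + 4·1140608)] = (1/2)[64 + √4566528] ≈ (1/2)(64 + 2136.9436) = 1100.4718.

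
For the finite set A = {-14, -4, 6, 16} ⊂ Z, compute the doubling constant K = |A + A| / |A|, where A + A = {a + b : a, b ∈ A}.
K = |A + A| / |A| = 7/4

Enumerate A + A = {a + b : a, b ∈ A}. With |A| = 4, there are |A|^2 = 16 ordered sum pairs; collecting distinct values, A + A = {-28, -18, -8, 2, 12, 22, 32}, so |A + A| = 7. Thus K = 7/4. Here |A + A| = 2|A| − 1 = 7, the minimum possible — so K = 7/4 is minimal, which holds iff A is an arithmetic progression.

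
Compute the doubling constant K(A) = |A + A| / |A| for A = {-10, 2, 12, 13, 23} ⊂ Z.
K = |A + A| / |A| = 14/5

Enumerate A + A = {a + b : a, b ∈ A}. With |A| = 5, there are |A|^2 = 25 ordered sum pairs; collecting distinct values, A + A = {-20, -8, 2, 3, 4, 13, 14, 15, 24, 25, 26, 35, 36, 46}, so |A + A| = 14. Thus K = 14/5. For comparison, the minimum possible |A + A| over all 5-element sets is 2·5 − 1 = 9 (so min K = 9/5), attained only by arithmetic progressions.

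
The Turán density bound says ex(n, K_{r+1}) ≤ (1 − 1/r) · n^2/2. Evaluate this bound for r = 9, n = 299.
Turán density bound = (8/9) · 299^2/2 = 357604/9 ≈ 39733.7778

Turán's theorem: ex(n, K_{r+1}) is achieved by the complete r-partite Turán graph T(n, r) with parts as balanced as possible, and is at most (1 − 1/r) · n^2/2. For r = 9, n = 299: the density bound is (8/9) · 89401/2 = 357604/9 ≈ 39733.7778. The integer-valued extremum is e(T(299, 9)) = 39733, which is strictly less than the density bound 357604/9 since 9 ∤ 299 (the parts of T(299, 9) cannot all be equal).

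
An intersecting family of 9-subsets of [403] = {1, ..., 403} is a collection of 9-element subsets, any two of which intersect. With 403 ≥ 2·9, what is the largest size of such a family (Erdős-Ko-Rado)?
max |F| = C(402, 8) = 15770615726749950

The Erdős-Ko-Rado theorem states: for n ≥ 2k, an intersecting family of k-subsets of an n-element set has size at most C(n − 1, k − 1), with equality for 'star' families {A ⊆ [n] : |A| = k, i ∈ A} (fix an element i). For n = 403, k = 9: C(402, 8) = 15770615726749950.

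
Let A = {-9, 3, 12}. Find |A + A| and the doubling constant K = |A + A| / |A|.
K = |A + A| / |A| = 6/3 = 2

Enumerate A + A = {a + b : a, b ∈ A}. With |A| = 3, there are |A|^2 = 9 ordered sum pairs; collecting distinct values, A + A = {-18, -6, 3, 6, 15, 24}, so |A + A| = 6. Thus K = 6/3 = 2. For comparison, the minimum possible |A + A| over all 3-element sets is 2·3 − 1 = 5 (so min K = 5/3), attained only by arithmetic progressions.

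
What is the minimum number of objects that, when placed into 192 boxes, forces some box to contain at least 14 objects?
n = (14 − 1)·192 + 1 = 2497

By the generalised pigeonhole principle, to guarantee some box contains ≥ r objects we need more than (r − 1) · k objects total. Threshold: n = (r − 1) · k + 1. With r = 14 and k = 192: n = 13 · 192 + 1 = 2496 + 1 = 2497. For n = 2496 = 13 · 192, we can put exactly 13 objects in every box, avoiding 14 in any single one — so 2497 is tight.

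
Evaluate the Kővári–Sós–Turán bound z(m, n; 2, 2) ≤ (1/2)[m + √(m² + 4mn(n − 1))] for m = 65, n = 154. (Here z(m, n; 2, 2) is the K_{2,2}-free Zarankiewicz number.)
z(65, 154; 2, 2) ≤ (1/2)[65 + √(65² + 4·65·154·153)] = (1/2)[65 + √6130345] = 1270.4767

Kővári–Sós–Turán: let r_1, ..., r_65 be the row sums and z = Σ r_i the total number of 1s. Each pair of columns can share at most one row with both entries 1 (else a 2×2 all-ones block appears), so Σ_i C(r_i, 2) ≤ C(154, 2) = 11781. By convexity Σ_i C(r_i, 2) ≥ 65·C(z/65, 2) = z(z − 65)/(2·65), giving z² − 65z − 65·154·153 ≤ 0 and hence z ≤ (1/2)[65 + √(4225 + 4·1531530)] = (1/2)[65 + √6130345] ≈ (1/2)(65 + 2475.9534) = 1270.4767.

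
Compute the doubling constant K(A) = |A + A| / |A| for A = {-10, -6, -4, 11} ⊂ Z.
K = |A + A| / |A| = 10/4 = 5/2

Enumerate A + A = {a + b : a, b ∈ A}. With |A| = 4, there are |A|^2 = 16 ordered sum pairs; collecting distinct values, A + A = {-20, -16, -14, -12, -10, -8, 1, 5, 7, 22}, so |A + A| = 10. Thus K = 10/4 = 5/2. For comparison, the minimum possible |A + A| over all 4-element sets is 2·4 − 1 = 7 (so min K = 7/4), attained only by arithmetic progressions.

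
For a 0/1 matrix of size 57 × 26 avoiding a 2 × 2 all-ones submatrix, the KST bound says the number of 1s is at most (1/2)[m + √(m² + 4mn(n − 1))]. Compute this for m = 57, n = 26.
z(57, 26; 2, 2) ≤ (1/2)[57 + √(57² + 4·57·26·25)] = (1/2)[57 + √151449] = 223.0822

Kővári–Sós–Turán: let r_1, ..., r_57 be the row sums and z = Σ r_i the total number of 1s. Each pair of columns can share at most one row with both entries 1 (else a 2×2 all-ones block appears), so Σ_i C(r_i, 2) ≤ C(26, 2) = 325. By convexity Σ_i C(r_i, 2) ≥ 57·C(z/57, 2) = z(z − 57)/(2·57), giving z² − 57z − 57·26·25 ≤ 0 and hence z ≤ (1/2)[57 + √(3249 + 4·37050)] = (1/2)[57 + √151449] ≈ (1/2)(57 + 389.1645) = 223.0822.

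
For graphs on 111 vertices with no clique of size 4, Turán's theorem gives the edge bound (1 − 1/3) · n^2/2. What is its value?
Turán density bound = (2/3) · 111^2/2 = 4107

Turán's theorem: ex(n, K_{r+1}) is achieved by the complete r-partite Turán graph T(n, r) with parts as balanced as possible, and is at most (1 − 1/r) · n^2/2. For r = 3, n = 111: the density bound is (2/3) · 12321/2 = 4107. Since 3 ∣ 111, the Turán graph T(111, 3) has parts of equal size 37, and its edge count e(T(111, 3)) = 4107 attains the density bound exactly.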